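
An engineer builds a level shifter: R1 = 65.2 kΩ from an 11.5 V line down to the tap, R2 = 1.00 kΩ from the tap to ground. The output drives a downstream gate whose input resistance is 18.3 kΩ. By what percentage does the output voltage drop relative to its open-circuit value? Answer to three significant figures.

5.11 %

The divider's output (Thévenin) resistance is R1‖R2 = 0.9849 kΩ.
Fractional drop under load = R_th/(R_th + R_L) = 0.9849 / (0.9849 + 18.3) = 0.05107.
So the output falls by 5.11 %.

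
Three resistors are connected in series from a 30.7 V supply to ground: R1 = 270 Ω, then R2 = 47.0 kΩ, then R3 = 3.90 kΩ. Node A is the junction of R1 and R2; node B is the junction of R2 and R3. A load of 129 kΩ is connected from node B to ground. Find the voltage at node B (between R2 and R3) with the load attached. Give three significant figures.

V ≈ 2.28 V

At node B, R3 is in parallel with the load: R3‖R_L = 3786 Ω.
Below node A the resistance is R2 + (R3‖R_L) = 50790 Ω, so V_A = 30.7 × 50790/51060 = 30.54 V.
Then V_B = V_A × (R3‖R_L)/(R2 + R3‖R_L) = 30.54 × 3786/50790 = 2.28 V.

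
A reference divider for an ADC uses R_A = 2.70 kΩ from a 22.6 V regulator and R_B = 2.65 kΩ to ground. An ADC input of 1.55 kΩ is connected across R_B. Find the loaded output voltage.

V_out ≈ 6.01 V

The load sits in parallel with R_B: R_B‖R_L = (2.65 × 1.55) / (2.65 + 1.55) = 0.9780 kΩ.
V_out = 22.6 × 0.9780 / (2.70 + 0.9780) = 22.6 × 0.9780/3.678 = 6.01 V.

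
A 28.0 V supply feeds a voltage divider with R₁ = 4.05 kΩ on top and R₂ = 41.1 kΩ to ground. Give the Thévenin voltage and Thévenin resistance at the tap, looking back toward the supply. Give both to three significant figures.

V_th is the open-circuit tap voltage: 28.0 × 41.1/(4.05 + 41.1) = 25.5 V.
With the supply zeroed, R₁ and R₂ appear in parallel from the tap: R_th = R₁‖R₂ = (4.05 × 41.1)/45.15 = 3.69 kΩ.

V_th = 25.5 V, R_th = 3.69 kΩ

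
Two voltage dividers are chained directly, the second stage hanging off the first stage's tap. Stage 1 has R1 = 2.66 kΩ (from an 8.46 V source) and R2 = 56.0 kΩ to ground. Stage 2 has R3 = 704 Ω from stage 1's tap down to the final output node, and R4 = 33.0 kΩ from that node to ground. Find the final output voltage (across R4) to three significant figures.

V_out ≈ 7.35 V

Stage 2 presents R3+R4 = 33700 Ω as a load on stage 1's tap.
Stage 1's lower leg becomes R2‖(R3+R4) = 21040 Ω, so V_mid = 8.46 × 21040/23700 = 7.511 V.
Stage 2 is itself unloaded: V_out = V_mid × R4/(R3+R4) = 7.511 × 33000/33700 = 7.35 V.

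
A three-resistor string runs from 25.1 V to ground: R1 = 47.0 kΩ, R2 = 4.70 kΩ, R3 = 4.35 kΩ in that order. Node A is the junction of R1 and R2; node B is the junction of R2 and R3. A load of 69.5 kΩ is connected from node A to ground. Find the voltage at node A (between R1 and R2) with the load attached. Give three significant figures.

V ≈ 3.65 V

Below node A the series string R2+R3 = 9.050 kΩ sits in parallel with the 69.5 kΩ load: 8.007 kΩ.
V_A = 25.1 × 8.007/(47.0 + 8.007) = 3.65 V.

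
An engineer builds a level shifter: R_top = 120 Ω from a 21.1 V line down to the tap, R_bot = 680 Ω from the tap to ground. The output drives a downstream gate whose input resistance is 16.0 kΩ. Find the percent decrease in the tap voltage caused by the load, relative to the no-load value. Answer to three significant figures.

0.633 %

The divider's output (Thévenin) resistance is R_top‖R_bot = 102.0 Ω.
Fractional drop under load = R_th/(R_th + R_L) = 102.0 / (102.0 + 16000) = 0.006335.
So the output falls by 0.633 %.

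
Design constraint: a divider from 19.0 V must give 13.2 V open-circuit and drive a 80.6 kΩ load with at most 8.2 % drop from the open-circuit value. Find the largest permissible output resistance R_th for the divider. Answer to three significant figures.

R_th ≤ 7.20 kΩ

Loading drop = R_th/(R_th + R_L) ≤ 0.0820, so R_th ≤ R_L · ε/(1−ε) = 80.6 kΩ × 0.0820/0.9180 = 7.20 kΩ.
(Any R1, R2 with R2/(R1+R2) = 0.695 and R1‖R2 ≤ 7.20 kΩ will meet the spec.)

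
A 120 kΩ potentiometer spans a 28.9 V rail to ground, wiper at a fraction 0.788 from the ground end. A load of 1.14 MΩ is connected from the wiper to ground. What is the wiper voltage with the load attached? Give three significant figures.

The wiper splits the pot into (1−α)R = 25.44 kΩ above and αR = 94.56 kΩ below.
Lower section ‖ load = 87.32 kΩ.
V_wiper = 28.9 × 87.32/(25.44 + 87.32) = 22.4 V.

V ≈ 22.4 V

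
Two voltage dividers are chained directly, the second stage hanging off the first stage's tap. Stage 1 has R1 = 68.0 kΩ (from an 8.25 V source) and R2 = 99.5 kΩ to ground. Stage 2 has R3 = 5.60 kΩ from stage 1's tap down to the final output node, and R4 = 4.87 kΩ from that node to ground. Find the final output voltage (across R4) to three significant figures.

Stage 2 presents R3+R4 = 10.47 kΩ as a load on stage 1's tap.
Stage 1's lower leg becomes R2‖(R3+R4) = 9.473 kΩ, so V_mid = 8.25 × 9.473/77.47 = 1.009 V.
Stage 2 is itself unloaded: V_out = V_mid × R4/(R3+R4) = 1.009 × 4.87/10.47 = 0.469 V.

V_out ≈ 0.469 V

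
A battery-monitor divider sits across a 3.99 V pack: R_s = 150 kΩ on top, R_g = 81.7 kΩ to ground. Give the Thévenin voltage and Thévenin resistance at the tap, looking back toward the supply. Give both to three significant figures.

V_th is the open-circuit tap voltage: 3.99 × 81.7/(150 + 81.7) = 1.41 V.
With the supply zeroed, R_s and R_g appear in parallel from the tap: R_th = R_s‖R_g = (150 × 81.7)/231.7 = 52.9 kΩ.

V_th = 1.41 V, R_th = 52.9 kΩ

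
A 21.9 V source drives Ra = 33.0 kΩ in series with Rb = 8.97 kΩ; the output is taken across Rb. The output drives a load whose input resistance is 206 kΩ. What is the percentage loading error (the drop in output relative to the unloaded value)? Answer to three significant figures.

3.31 %

The divider's output (Thévenin) resistance is Ra‖Rb = 7.053 kΩ.
Fractional drop under load = R_th/(R_th + R_L) = 7.053 / (7.053 + 206) = 0.03310.
So the output falls by 3.31 %.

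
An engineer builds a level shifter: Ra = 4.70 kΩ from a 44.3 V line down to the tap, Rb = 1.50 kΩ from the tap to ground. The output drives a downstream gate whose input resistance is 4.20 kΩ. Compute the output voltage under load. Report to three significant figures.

V_out ≈ 8.43 V

The load sits in parallel with Rb: Rb‖R_L = (1.50 × 4.20) / (1.50 + 4.20) = 1.105 kΩ.
V_out = 44.3 × 1.105 / (4.70 + 1.105) = 44.3 × 1.105/5.805 = 8.43 V.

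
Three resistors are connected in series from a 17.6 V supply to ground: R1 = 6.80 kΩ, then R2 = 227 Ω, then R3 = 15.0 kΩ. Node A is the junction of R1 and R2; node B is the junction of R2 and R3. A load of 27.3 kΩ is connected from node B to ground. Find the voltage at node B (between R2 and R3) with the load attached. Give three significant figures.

At node B, R3 is in parallel with the load: R3‖R_L = 9681 Ω.
Below node A the resistance is R2 + (R3‖R_L) = 9908 Ω, so V_A = 17.6 × 9908/16710 = 10.44 V.
Then V_B = V_A × (R3‖R_L)/(R2 + R3‖R_L) = 10.44 × 9681/9908 = 10.2 V.

V ≈ 10.2 V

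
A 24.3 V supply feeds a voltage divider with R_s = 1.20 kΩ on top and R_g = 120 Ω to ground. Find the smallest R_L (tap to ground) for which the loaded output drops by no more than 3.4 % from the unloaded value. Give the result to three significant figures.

R_L(min) ≈ 3.10 kΩ

Output resistance R_th = R_s‖R_g = (1200 × 120)/1320 = 109.1 Ω.
The fractional drop is R_th/(R_th + R_L); requiring this ≤ 0.0340 gives R_L ≥ R_th(1/0.0340 − 1) = 109.1 × 28.41 = 3.10 kΩ.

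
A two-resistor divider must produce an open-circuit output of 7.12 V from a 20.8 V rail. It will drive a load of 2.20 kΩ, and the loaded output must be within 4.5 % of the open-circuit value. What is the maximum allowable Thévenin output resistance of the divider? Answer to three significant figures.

R_th ≤ 104 Ω

Loading drop = R_th/(R_th + R_L) ≤ 0.0450, so R_th ≤ R_L · ε/(1−ε) = 2.20 kΩ × 0.0450/0.9550 = 104 Ω.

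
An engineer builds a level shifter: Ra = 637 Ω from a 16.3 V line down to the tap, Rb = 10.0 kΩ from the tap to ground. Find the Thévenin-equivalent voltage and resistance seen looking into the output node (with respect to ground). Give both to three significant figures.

V_th = 15.3 V, R_th = 599 Ω

V_th is the open-circuit tap voltage: 16.3 × 10000/(637 + 10000) = 15.3 V.
With the supply zeroed, Ra and Rb appear in parallel from the tap: R_th = Ra‖Rb = (637 × 10000)/10640 = 599 Ω.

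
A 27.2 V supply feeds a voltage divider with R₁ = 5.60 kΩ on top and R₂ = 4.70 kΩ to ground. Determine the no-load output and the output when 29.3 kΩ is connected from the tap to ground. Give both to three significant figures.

Unloaded: 12.4 V; loaded: 11.4 V

Open-circuit: V = 27.2 × 4.70/(5.60 + 4.70) = 12.4 V.
With the load, R₂ becomes R₂‖R_L = 4.050 kΩ, so V = 27.2 × 4.050/9.650 = 11.4 V.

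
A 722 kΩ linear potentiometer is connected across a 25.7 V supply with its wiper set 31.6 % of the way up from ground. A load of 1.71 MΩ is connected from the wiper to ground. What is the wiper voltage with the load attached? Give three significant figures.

The wiper splits the pot into (1−α)R = 493.8 kΩ above and αR = 228.2 kΩ below.
Lower section ‖ load = 201.3 kΩ.
V_wiper = 25.7 × 201.3/(493.8 + 201.3) = 7.44 V.

V ≈ 7.44 V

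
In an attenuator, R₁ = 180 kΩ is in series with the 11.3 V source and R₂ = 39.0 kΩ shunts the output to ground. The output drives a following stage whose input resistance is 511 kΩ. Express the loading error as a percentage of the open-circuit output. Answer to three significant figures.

5.90 %

The divider's output (Thévenin) resistance is R₁‖R₂ = 32.05 kΩ.
Fractional drop under load = R_th/(R_th + R_L) = 32.05 / (32.05 + 511) = 0.05903.
So the output falls by 5.90 %.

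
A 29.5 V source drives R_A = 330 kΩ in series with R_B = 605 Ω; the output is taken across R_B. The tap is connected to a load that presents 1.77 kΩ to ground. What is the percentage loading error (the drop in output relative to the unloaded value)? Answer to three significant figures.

The divider's output (Thévenin) resistance is R_A‖R_B = 603.9 Ω.
Fractional drop under load = R_th/(R_th + R_L) = 603.9 / (603.9 + 1770) = 0.2544.
So the output falls by 25.4 %.

25.4 %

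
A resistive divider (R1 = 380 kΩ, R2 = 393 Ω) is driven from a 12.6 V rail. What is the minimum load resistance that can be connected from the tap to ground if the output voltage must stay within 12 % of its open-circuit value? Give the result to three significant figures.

R_L(min) ≈ 2.88 kΩ

Output resistance R_th = R1‖R2 = (380000 × 393)/380400 = 392.6 Ω.
The fractional drop is R_th/(R_th + R_L); requiring this ≤ 0.120 gives R_L ≥ R_th(1/0.120 − 1) = 392.6 × 7.333 = 2.88 kΩ.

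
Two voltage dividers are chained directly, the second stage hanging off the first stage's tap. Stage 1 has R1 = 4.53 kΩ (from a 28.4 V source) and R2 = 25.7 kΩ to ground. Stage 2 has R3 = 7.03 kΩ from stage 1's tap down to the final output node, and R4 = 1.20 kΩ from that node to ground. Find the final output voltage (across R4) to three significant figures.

V_out ≈ 2.40 V

Stage 2 presents R3+R4 = 8.230 kΩ as a load on stage 1's tap.
Stage 1's lower leg becomes R2‖(R3+R4) = 6.234 kΩ, so V_mid = 28.4 × 6.234/10.76 = 16.45 V.
Stage 2 is itself unloaded: V_out = V_mid × R4/(R3+R4) = 16.45 × 1.20/8.230 = 2.40 V.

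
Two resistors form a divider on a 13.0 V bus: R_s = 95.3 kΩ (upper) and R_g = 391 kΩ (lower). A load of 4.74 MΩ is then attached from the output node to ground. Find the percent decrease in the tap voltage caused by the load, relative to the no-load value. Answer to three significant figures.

The divider's output (Thévenin) resistance is R_s‖R_g = 76.62 kΩ.
Fractional drop under load = R_th/(R_th + R_L) = 76.62 / (76.62 + 4740) = 0.01591.
So the output falls by 1.59 %.

1.59 %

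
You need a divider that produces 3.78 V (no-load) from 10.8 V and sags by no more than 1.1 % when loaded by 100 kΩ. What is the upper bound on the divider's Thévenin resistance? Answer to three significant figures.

R_th ≤ 1.11 kΩ

Loading drop = R_th/(R_th + R_L) ≤ 0.0110, so R_th ≤ R_L · ε/(1−ε) = 100 kΩ × 0.0110/0.9890 = 1.11 kΩ.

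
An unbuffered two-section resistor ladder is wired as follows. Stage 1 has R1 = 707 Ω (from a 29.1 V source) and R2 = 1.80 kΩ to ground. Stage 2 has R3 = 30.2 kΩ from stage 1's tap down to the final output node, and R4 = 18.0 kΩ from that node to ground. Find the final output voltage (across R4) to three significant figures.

V_out ≈ 7.72 V

Stage 2 presents R3+R4 = 48200 Ω as a load on stage 1's tap.
Stage 1's lower leg becomes R2‖(R3+R4) = 1735 Ω, so V_mid = 29.1 × 1735/2442 = 20.68 V.
Stage 2 is itself unloaded: V_out = V_mid × R4/(R3+R4) = 20.68 × 18000/48200 = 7.72 V.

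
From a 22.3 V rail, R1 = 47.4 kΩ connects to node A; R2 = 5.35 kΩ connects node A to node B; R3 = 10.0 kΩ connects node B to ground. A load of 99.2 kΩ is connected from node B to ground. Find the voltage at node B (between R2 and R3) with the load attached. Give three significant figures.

V ≈ 3.28 V

At node B, R3 is in parallel with the load: R3‖R_L = 9.084 kΩ.
Below node A the resistance is R2 + (R3‖R_L) = 14.43 kΩ, so V_A = 22.3 × 14.43/61.83 = 5.206 V.
Then V_B = V_A × (R3‖R_L)/(R2 + R3‖R_L) = 5.206 × 9.084/14.43 = 3.28 V.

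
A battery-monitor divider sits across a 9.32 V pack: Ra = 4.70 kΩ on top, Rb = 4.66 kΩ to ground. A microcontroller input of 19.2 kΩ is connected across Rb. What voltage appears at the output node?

The load sits in parallel with Rb: Rb‖R_L = (4.66 × 19.2) / (4.66 + 19.2) = 3.750 kΩ.
V_out = 9.32 × 3.750 / (4.70 + 3.750) = 9.32 × 3.750/8.450 = 4.14 V.

V_out ≈ 4.14 V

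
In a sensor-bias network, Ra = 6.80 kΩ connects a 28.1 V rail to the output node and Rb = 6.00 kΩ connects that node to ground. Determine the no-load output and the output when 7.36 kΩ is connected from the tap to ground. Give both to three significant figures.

Open-circuit: V = 28.1 × 6.00/(6.80 + 6.00) = 13.2 V.
With the load, Rb becomes Rb‖R_L = 3.305 kΩ, so V = 28.1 × 3.305/10.11 = 9.19 V.

Unloaded: 13.2 V; loaded: 9.19 V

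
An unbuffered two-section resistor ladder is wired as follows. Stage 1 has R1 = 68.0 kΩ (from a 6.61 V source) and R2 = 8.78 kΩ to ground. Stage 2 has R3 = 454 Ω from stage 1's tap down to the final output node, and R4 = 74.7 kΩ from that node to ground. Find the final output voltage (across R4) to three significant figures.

Stage 2 presents R3+R4 = 75150 Ω as a load on stage 1's tap.
Stage 1's lower leg becomes R2‖(R3+R4) = 7862 Ω, so V_mid = 6.61 × 7862/75860 = 0.6850 V.
Stage 2 is itself unloaded: V_out = V_mid × R4/(R3+R4) = 0.6850 × 74700/75150 = 0.681 V.

V_out ≈ 0.681 V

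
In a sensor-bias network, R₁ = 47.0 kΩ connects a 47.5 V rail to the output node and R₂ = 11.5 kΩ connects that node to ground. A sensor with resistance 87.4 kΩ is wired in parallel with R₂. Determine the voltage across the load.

The load sits in parallel with R₂: R₂‖R_L = (11.5 × 87.4) / (11.5 + 87.4) = 10.16 kΩ.
V_out = 47.5 × 10.16 / (47.0 + 10.16) = 47.5 × 10.16/57.16 = 8.44 V.

V_out ≈ 8.44 V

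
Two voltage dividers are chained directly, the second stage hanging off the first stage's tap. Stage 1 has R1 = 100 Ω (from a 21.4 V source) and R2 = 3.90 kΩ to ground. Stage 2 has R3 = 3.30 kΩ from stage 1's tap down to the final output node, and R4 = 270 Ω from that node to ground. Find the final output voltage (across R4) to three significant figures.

V_out ≈ 1.54 V

Stage 2 presents R3+R4 = 3570 Ω as a load on stage 1's tap.
Stage 1's lower leg becomes R2‖(R3+R4) = 1864 Ω, so V_mid = 21.4 × 1864/1964 = 20.31 V.
Stage 2 is itself unloaded: V_out = V_mid × R4/(R3+R4) = 20.31 × 270/3570 = 1.54 V.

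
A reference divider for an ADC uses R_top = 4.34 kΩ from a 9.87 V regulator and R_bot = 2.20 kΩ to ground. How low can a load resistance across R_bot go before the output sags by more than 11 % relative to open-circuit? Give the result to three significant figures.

R_L(min) ≈ 11.8 kΩ

Output resistance R_th = R_top‖R_bot = (4.34 × 2.20)/6.540 = 1.460 kΩ.
The fractional drop is R_th/(R_th + R_L); requiring this ≤ 0.110 gives R_L ≥ R_th(1/0.110 − 1) = 1.460 × 8.091 = 11.8 kΩ.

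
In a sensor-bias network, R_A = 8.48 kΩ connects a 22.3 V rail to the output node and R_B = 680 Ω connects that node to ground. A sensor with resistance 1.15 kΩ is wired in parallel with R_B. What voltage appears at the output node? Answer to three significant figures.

The load sits in parallel with R_B: R_B‖R_L = (680 × 1150) / (680 + 1150) = 427.3 Ω.
V_out = 22.3 × 427.3 / (8480 + 427.3) = 22.3 × 427.3/8907 = 1.07 V.
(Unloaded it would have been 1.66 V.)

V_out ≈ 1.07 V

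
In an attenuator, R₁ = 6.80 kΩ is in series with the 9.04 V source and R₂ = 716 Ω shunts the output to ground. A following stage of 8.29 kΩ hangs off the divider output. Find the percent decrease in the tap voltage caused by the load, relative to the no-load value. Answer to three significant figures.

7.25 %

The divider's output (Thévenin) resistance is R₁‖R₂ = 647.8 Ω.
Fractional drop under load = R_th/(R_th + R_L) = 647.8 / (647.8 + 8290) = 0.07248.
So the output falls by 7.25 %.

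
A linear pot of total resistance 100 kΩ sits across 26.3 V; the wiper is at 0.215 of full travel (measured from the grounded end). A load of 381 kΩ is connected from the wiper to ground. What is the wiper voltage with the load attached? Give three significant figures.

The wiper splits the pot into (1−α)R = 78.50 kΩ above and αR = 21.50 kΩ below.
Lower section ‖ load = 20.35 kΩ.
V_wiper = 26.3 × 20.35/(78.50 + 20.35) = 5.41 V.

V ≈ 5.41 V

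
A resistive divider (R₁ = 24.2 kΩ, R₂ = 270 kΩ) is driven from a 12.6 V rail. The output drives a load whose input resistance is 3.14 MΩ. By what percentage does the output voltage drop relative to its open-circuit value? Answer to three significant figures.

The divider's output (Thévenin) resistance is R₁‖R₂ = 22.21 kΩ.
Fractional drop under load = R_th/(R_th + R_L) = 22.21 / (22.21 + 3140) = 0.007023.
So the output falls by 0.702 %.

0.702 %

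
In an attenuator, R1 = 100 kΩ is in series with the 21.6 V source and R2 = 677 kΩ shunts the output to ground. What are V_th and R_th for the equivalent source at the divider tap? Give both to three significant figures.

V_th = 18.8 V, R_th = 87.1 kΩ

V_th is the open-circuit tap voltage: 21.6 × 677/(100 + 677) = 18.8 V.
With the supply zeroed, R1 and R2 appear in parallel from the tap: R_th = R1‖R2 = (100 × 677)/777.0 = 87.1 kΩ.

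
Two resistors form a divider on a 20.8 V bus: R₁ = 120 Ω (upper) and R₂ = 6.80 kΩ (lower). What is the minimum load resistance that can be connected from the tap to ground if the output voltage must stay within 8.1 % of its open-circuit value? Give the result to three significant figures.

R_L(min) ≈ 1.34 kΩ

Output resistance R_th = R₁‖R₂ = (120 × 6800)/6920 = 117.9 Ω.
The fractional drop is R_th/(R_th + R_L); requiring this ≤ 0.0810 gives R_L ≥ R_th(1/0.0810 − 1) = 117.9 × 11.35 = 1.34 kΩ.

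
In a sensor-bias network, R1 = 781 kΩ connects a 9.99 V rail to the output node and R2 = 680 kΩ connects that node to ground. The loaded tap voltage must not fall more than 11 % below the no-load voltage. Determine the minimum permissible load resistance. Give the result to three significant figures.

R_L(min) ≈ 2.94 MΩ

Output resistance R_th = R1‖R2 = (781 × 680)/1461 = 363.5 kΩ.
The fractional drop is R_th/(R_th + R_L); requiring this ≤ 0.110 gives R_L ≥ R_th(1/0.110 − 1) = 363.5 × 8.091 = 2.94 MΩ.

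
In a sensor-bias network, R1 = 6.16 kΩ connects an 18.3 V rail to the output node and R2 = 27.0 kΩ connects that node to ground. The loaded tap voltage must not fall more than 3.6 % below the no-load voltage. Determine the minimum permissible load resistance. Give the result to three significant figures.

Output resistance R_th = R1‖R2 = (6.16 × 27.0)/33.16 = 5.016 kΩ.
The fractional drop is R_th/(R_th + R_L); requiring this ≤ 0.0360 gives R_L ≥ R_th(1/0.0360 − 1) = 5.016 × 26.78 = 134 kΩ.

R_L(min) ≈ 134 kΩ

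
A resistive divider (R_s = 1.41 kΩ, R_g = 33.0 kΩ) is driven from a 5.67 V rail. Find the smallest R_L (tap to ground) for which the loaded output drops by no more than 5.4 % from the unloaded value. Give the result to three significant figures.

Output resistance R_th = R_s‖R_g = (1.41 × 33.0)/34.41 = 1.352 kΩ.
The fractional drop is R_th/(R_th + R_L); requiring this ≤ 0.0540 gives R_L ≥ R_th(1/0.0540 − 1) = 1.352 × 17.52 = 23.7 kΩ.

R_L(min) ≈ 23.7 kΩ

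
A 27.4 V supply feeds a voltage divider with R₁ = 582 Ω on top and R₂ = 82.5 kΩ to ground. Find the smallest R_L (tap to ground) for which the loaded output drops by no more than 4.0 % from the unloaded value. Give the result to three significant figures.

R_L(min) ≈ 13.9 kΩ

Output resistance R_th = R₁‖R₂ = (582 × 82500)/83080 = 577.9 Ω.
The fractional drop is R_th/(R_th + R_L); requiring this ≤ 0.0400 gives R_L ≥ R_th(1/0.0400 − 1) = 577.9 × 24.00 = 13.9 kΩ.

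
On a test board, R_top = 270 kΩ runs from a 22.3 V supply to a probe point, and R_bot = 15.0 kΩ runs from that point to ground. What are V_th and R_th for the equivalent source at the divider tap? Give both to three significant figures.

V_th is the open-circuit tap voltage: 22.3 × 15.0/(270 + 15.0) = 1.17 V.
With the supply zeroed, R_top and R_bot appear in parallel from the tap: R_th = R_top‖R_bot = (270 × 15.0)/285.0 = 14.2 kΩ.

V_th = 1.17 V, R_th = 14.2 kΩ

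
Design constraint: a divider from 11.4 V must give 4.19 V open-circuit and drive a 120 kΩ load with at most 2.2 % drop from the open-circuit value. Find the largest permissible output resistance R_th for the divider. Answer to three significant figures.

Loading drop = R_th/(R_th + R_L) ≤ 0.0220, so R_th ≤ R_L · ε/(1−ε) = 120 kΩ × 0.0220/0.9780 = 2.70 kΩ.
(Any R1, R2 with R2/(R1+R2) = 0.368 and R1‖R2 ≤ 2.70 kΩ will meet the spec.)

R_th ≤ 2.70 kΩ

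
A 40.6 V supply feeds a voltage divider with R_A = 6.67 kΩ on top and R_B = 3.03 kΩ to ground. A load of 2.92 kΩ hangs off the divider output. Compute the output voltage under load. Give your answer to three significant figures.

V_out ≈ 7.40 V

The load sits in parallel with R_B: R_B‖R_L = (3.03 × 2.92) / (3.03 + 2.92) = 1.487 kΩ.
V_out = 40.6 × 1.487 / (6.67 + 1.487) = 40.6 × 1.487/8.157 = 7.40 V.
(Unloaded it would have been 12.7 V.)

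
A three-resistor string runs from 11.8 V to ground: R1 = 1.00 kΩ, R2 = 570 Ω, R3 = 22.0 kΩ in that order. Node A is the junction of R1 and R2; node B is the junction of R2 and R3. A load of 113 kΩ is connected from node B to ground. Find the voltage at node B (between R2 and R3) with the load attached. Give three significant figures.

V ≈ 10.9 V

At node B, R3 is in parallel with the load: R3‖R_L = 18410 Ω.
Below node A the resistance is R2 + (R3‖R_L) = 18980 Ω, so V_A = 11.8 × 18980/19980 = 11.21 V.
Then V_B = V_A × (R3‖R_L)/(R2 + R3‖R_L) = 11.21 × 18410/18980 = 10.9 V.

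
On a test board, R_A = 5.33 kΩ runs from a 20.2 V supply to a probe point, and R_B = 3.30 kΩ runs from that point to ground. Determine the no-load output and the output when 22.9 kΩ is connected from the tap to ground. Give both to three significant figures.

Unloaded: 7.72 V; loaded: 7.09 V

Open-circuit: V = 20.2 × 3.30/(5.33 + 3.30) = 7.72 V.
With the load, R_B becomes R_B‖R_L = 2.884 kΩ, so V = 20.2 × 2.884/8.214 = 7.09 V.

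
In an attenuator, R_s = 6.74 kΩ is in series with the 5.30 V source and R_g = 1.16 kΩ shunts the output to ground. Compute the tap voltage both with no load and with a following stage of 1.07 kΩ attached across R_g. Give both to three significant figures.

Open-circuit: V = 5.30 × 1.16/(6.74 + 1.16) = 0.778 V.
With the load, R_g becomes R_g‖R_L = 0.5566 kΩ, so V = 5.30 × 0.5566/7.297 = 0.404 V.

Unloaded: 0.778 V; loaded: 0.404 V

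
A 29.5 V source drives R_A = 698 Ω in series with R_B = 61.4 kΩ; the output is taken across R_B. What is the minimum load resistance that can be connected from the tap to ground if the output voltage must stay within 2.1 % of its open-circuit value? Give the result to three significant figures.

Output resistance R_th = R_A‖R_B = (698 × 61400)/62100 = 690.2 Ω.
The fractional drop is R_th/(R_th + R_L); requiring this ≤ 0.0210 gives R_L ≥ R_th(1/0.0210 − 1) = 690.2 × 46.62 = 32.2 kΩ.

R_L(min) ≈ 32.2 kΩ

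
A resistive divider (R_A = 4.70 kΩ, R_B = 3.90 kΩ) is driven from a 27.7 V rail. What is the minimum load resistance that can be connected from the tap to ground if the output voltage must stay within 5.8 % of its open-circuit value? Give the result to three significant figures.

R_L(min) ≈ 34.6 kΩ

Output resistance R_th = R_A‖R_B = (4.70 × 3.90)/8.600 = 2.131 kΩ.
The fractional drop is R_th/(R_th + R_L); requiring this ≤ 0.0580 gives R_L ≥ R_th(1/0.0580 − 1) = 2.131 × 16.24 = 34.6 kΩ.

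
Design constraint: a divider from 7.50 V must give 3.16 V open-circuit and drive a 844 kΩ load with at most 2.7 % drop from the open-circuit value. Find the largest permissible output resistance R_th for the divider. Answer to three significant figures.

R_th ≤ 23.4 kΩ

Loading drop = R_th/(R_th + R_L) ≤ 0.0270, so R_th ≤ R_L · ε/(1−ε) = 844 kΩ × 0.0270/0.9730 = 23.4 kΩ.
(Any R1, R2 with R2/(R1+R2) = 0.421 and R1‖R2 ≤ 23.4 kΩ will meet the spec.)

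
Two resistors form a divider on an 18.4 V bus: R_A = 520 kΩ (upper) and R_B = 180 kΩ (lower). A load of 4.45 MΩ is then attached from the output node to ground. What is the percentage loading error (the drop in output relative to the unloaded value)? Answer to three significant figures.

The divider's output (Thévenin) resistance is R_A‖R_B = 133.7 kΩ.
Fractional drop under load = R_th/(R_th + R_L) = 133.7 / (133.7 + 4450) = 0.02917.
So the output falls by 2.92 %.

2.92 %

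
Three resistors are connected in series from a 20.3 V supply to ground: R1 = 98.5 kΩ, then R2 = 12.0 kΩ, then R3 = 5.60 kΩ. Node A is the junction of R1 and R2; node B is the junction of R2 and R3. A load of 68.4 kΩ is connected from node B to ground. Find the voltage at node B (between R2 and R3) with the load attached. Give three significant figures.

At node B, R3 is in parallel with the load: R3‖R_L = 5.176 kΩ.
Below node A the resistance is R2 + (R3‖R_L) = 17.18 kΩ, so V_A = 20.3 × 17.18/115.7 = 3.014 V.
Then V_B = V_A × (R3‖R_L)/(R2 + R3‖R_L) = 3.014 × 5.176/17.18 = 0.908 V.

V ≈ 0.908 V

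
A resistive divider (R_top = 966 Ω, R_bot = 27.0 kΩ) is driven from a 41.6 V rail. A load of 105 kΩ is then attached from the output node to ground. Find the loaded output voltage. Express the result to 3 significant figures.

The load sits in parallel with R_bot: R_bot‖R_L = (27000 × 105000) / (27000 + 105000) = 21480 Ω.
V_out = 41.6 × 21480 / (966 + 21480) = 41.6 × 21480/22440 = 39.8 V.

V_out ≈ 39.8 V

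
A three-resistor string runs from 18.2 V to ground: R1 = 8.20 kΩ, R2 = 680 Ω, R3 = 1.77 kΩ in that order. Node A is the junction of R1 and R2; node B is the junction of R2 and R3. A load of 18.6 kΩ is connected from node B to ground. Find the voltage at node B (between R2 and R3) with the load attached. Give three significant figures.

V ≈ 2.80 V

At node B, R3 is in parallel with the load: R3‖R_L = 1616 Ω.
Below node A the resistance is R2 + (R3‖R_L) = 2296 Ω, so V_A = 18.2 × 2296/10500 = 3.982 V.
Then V_B = V_A × (R3‖R_L)/(R2 + R3‖R_L) = 3.982 × 1616/2296 = 2.80 V.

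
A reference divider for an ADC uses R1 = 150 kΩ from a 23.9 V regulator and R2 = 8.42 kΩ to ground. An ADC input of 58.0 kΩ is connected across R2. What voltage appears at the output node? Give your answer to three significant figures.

V_out ≈ 1.12 V

The load sits in parallel with R2: R2‖R_L = (8.42 × 58.0) / (8.42 + 58.0) = 7.353 kΩ.
V_out = 23.9 × 7.353 / (150 + 7.353) = 23.9 × 7.353/157.4 = 1.12 V.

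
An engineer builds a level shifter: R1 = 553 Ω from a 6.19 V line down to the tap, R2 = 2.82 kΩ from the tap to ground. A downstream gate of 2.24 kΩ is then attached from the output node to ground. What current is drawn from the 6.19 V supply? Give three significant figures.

R2‖R_L = 1248 Ω, so the source sees R1 + R2‖R_L = 1801 Ω.
I = 6.19 V / 1801 Ω = 3.44 mA.

I ≈ 3.44 mA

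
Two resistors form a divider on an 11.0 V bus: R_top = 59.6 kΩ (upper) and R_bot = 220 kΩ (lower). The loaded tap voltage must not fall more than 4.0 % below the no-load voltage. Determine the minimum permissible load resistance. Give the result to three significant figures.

R_L(min) ≈ 1.13 MΩ

Output resistance R_th = R_top‖R_bot = (59.6 × 220)/279.6 = 46.90 kΩ.
The fractional drop is R_th/(R_th + R_L); requiring this ≤ 0.0400 gives R_L ≥ R_th(1/0.0400 − 1) = 46.90 × 24.00 = 1.13 MΩ.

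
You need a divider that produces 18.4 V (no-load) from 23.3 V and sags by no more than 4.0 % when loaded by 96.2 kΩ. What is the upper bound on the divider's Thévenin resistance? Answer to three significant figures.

Loading drop = R_th/(R_th + R_L) ≤ 0.0400, so R_th ≤ R_L · ε/(1−ε) = 96.2 kΩ × 0.0400/0.9600 = 4.01 kΩ.
(Any R1, R2 with R2/(R1+R2) = 0.790 and R1‖R2 ≤ 4.01 kΩ will meet the spec.)

R_th ≤ 4.01 kΩ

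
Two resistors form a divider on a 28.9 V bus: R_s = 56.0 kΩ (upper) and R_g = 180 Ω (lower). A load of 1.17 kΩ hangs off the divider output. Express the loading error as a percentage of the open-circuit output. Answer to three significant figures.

13.3 %

The divider's output (Thévenin) resistance is R_s‖R_g = 179.4 Ω.
Fractional drop under load = R_th/(R_th + R_L) = 179.4 / (179.4 + 1170) = 0.1330.
So the output falls by 13.3 %.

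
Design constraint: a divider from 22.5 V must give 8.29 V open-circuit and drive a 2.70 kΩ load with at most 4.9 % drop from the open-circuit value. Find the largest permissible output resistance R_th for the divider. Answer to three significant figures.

R_th ≤ 139 Ω

Loading drop = R_th/(R_th + R_L) ≤ 0.0490, so R_th ≤ R_L · ε/(1−ε) = 2.70 kΩ × 0.0490/0.9510 = 139 Ω.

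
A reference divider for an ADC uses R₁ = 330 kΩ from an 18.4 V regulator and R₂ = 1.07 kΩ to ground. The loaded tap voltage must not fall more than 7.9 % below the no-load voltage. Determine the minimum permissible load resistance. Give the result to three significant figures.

R_L(min) ≈ 12.4 kΩ

Output resistance R_th = R₁‖R₂ = (330 × 1.07)/331.1 = 1.067 kΩ.
The fractional drop is R_th/(R_th + R_L); requiring this ≤ 0.0790 gives R_L ≥ R_th(1/0.0790 − 1) = 1.067 × 11.66 = 12.4 kΩ.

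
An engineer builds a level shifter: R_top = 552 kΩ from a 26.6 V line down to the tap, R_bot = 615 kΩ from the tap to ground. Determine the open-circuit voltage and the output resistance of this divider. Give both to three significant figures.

V_th = 14.0 V, R_th = 291 kΩ

V_th is the open-circuit tap voltage: 26.6 × 615/(552 + 615) = 14.0 V.
With the supply zeroed, R_top and R_bot appear in parallel from the tap: R_th = R_top‖R_bot = (552 × 615)/1167 = 291 kΩ.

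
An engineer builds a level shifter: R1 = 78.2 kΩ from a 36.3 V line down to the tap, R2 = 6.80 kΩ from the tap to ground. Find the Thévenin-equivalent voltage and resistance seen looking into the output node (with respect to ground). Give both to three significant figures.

V_th is the open-circuit tap voltage: 36.3 × 6.80/(78.2 + 6.80) = 2.90 V.
With the supply zeroed, R1 and R2 appear in parallel from the tap: R_th = R1‖R2 = (78.2 × 6.80)/85.00 = 6.26 kΩ.

V_th = 2.90 V, R_th = 6.26 kΩ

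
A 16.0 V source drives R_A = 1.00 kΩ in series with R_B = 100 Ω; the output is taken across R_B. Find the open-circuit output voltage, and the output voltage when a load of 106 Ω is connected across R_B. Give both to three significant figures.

Open-circuit: V = 16.0 × 100/(1000 + 100) = 1.45 V.
With the load, R_B becomes R_B‖R_L = 51.46 Ω, so V = 16.0 × 51.46/1051 = 0.783 V.

Unloaded: 1.45 V; loaded: 0.783 V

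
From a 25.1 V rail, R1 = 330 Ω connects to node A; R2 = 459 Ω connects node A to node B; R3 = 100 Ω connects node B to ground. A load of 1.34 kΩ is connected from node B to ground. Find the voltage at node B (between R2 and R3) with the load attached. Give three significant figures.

At node B, R3 is in parallel with the load: R3‖R_L = 93.06 Ω.
Below node A the resistance is R2 + (R3‖R_L) = 552.1 Ω, so V_A = 25.1 × 552.1/882.1 = 15.71 V.
Then V_B = V_A × (R3‖R_L)/(R2 + R3‖R_L) = 15.71 × 93.06/552.1 = 2.65 V.

V ≈ 2.65 V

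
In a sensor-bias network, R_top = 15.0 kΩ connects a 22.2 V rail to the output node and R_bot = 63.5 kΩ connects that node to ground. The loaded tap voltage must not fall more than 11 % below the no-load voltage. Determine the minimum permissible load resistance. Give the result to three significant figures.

Output resistance R_th = R_top‖R_bot = (15.0 × 63.5)/78.50 = 12.13 kΩ.
The fractional drop is R_th/(R_th + R_L); requiring this ≤ 0.110 gives R_L ≥ R_th(1/0.110 − 1) = 12.13 × 8.091 = 98.2 kΩ.

R_L(min) ≈ 98.2 kΩ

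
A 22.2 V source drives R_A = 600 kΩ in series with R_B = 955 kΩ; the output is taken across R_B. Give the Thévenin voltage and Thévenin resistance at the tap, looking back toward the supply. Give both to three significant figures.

V_th is the open-circuit tap voltage: 22.2 × 955/(600 + 955) = 13.6 V.
With the supply zeroed, R_A and R_B appear in parallel from the tap: R_th = R_A‖R_B = (600 × 955)/1555 = 368 kΩ.

V_th = 13.6 V, R_th = 368 kΩ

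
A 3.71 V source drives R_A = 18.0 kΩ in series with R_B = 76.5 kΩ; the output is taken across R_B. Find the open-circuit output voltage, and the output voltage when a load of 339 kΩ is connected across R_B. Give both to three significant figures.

Unloaded: 3.00 V; loaded: 2.88 V

Open-circuit: V = 3.71 × 76.5/(18.0 + 76.5) = 3.00 V.
With the load, R_B becomes R_B‖R_L = 62.42 kΩ, so V = 3.71 × 62.42/80.42 = 2.88 V.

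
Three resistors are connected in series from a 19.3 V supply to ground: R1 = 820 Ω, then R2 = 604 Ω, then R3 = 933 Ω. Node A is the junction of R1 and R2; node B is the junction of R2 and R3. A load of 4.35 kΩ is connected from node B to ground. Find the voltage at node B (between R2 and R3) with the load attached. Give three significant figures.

At node B, R3 is in parallel with the load: R3‖R_L = 768.2 Ω.
Below node A the resistance is R2 + (R3‖R_L) = 1372 Ω, so V_A = 19.3 × 1372/2192 = 12.08 V.
Then V_B = V_A × (R3‖R_L)/(R2 + R3‖R_L) = 12.08 × 768.2/1372 = 6.76 V.

V ≈ 6.76 V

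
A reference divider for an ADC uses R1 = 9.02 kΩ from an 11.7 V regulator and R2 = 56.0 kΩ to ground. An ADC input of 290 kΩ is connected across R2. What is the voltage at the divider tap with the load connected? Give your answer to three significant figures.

The load sits in parallel with R2: R2‖R_L = (56.0 × 290) / (56.0 + 290) = 46.94 kΩ.
V_out = 11.7 × 46.94 / (9.02 + 46.94) = 11.7 × 46.94/55.96 = 9.81 V.

V_out ≈ 9.81 V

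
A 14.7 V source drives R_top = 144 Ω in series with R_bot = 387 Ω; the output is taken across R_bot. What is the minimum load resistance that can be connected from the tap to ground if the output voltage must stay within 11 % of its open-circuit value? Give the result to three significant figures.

Output resistance R_th = R_top‖R_bot = (144 × 387)/531.0 = 104.9 Ω.
The fractional drop is R_th/(R_th + R_L); requiring this ≤ 0.110 gives R_L ≥ R_th(1/0.110 − 1) = 104.9 × 8.091 = 849 Ω.

R_L(min) ≈ 849 Ω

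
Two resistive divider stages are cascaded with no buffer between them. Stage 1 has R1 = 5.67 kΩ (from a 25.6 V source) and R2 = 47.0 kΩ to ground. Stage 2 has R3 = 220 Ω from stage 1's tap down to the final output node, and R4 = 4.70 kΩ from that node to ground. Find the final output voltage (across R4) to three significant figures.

Stage 2 presents R3+R4 = 4920 Ω as a load on stage 1's tap.
Stage 1's lower leg becomes R2‖(R3+R4) = 4454 Ω, so V_mid = 25.6 × 4454/10120 = 11.26 V.
Stage 2 is itself unloaded: V_out = V_mid × R4/(R3+R4) = 11.26 × 4700/4920 = 10.8 V.

V_out ≈ 10.8 V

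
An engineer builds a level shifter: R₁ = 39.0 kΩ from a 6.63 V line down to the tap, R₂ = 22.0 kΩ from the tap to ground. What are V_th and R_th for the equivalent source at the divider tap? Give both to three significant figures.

V_th is the open-circuit tap voltage: 6.63 × 22.0/(39.0 + 22.0) = 2.39 V.
With the supply zeroed, R₁ and R₂ appear in parallel from the tap: R_th = R₁‖R₂ = (39.0 × 22.0)/61.00 = 14.1 kΩ.

V_th = 2.39 V, R_th = 14.1 kΩ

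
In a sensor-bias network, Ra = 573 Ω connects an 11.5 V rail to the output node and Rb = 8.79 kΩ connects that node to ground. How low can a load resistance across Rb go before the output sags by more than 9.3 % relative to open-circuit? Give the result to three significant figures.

R_L(min) ≈ 5.25 kΩ

Output resistance R_th = Ra‖Rb = (573 × 8790)/9363 = 537.9 Ω.
The fractional drop is R_th/(R_th + R_L); requiring this ≤ 0.0930 gives R_L ≥ R_th(1/0.0930 − 1) = 537.9 × 9.753 = 5.25 kΩ.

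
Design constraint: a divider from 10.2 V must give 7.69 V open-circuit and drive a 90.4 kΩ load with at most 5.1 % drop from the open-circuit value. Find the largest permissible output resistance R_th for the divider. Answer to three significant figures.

Loading drop = R_th/(R_th + R_L) ≤ 0.0510, so R_th ≤ R_L · ε/(1−ε) = 90.4 kΩ × 0.0510/0.9490 = 4.86 kΩ.

R_th ≤ 4.86 kΩ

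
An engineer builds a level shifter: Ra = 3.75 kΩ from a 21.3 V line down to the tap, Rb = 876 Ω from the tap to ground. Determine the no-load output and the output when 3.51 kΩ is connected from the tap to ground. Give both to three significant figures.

Open-circuit: V = 21.3 × 876/(3750 + 876) = 4.03 V.
With the load, Rb becomes Rb‖R_L = 701.0 Ω, so V = 21.3 × 701.0/4451 = 3.35 V.

Unloaded: 4.03 V; loaded: 3.35 V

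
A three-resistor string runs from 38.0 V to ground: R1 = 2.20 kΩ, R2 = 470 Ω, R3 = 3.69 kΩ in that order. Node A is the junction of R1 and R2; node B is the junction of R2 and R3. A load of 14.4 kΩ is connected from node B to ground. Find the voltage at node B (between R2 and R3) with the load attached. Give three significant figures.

V ≈ 19.9 V

At node B, R3 is in parallel with the load: R3‖R_L = 2937 Ω.
Below node A the resistance is R2 + (R3‖R_L) = 3407 Ω, so V_A = 38.0 × 3407/5607 = 23.09 V.
Then V_B = V_A × (R3‖R_L)/(R2 + R3‖R_L) = 23.09 × 2937/3407 = 19.9 V.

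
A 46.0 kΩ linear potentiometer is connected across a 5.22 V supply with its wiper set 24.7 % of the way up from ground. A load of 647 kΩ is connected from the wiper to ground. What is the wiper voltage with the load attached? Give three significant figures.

V ≈ 1.27 V

The wiper splits the pot into (1−α)R = 34.64 kΩ above and αR = 11.36 kΩ below.
Lower section ‖ load = 11.17 kΩ.
V_wiper = 5.22 × 11.17/(34.64 + 11.17) = 1.27 V.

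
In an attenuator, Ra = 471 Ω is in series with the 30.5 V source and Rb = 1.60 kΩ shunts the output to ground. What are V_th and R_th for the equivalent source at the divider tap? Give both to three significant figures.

V_th is the open-circuit tap voltage: 30.5 × 1600/(471 + 1600) = 23.6 V.
With the supply zeroed, Ra and Rb appear in parallel from the tap: R_th = Ra‖Rb = (471 × 1600)/2071 = 364 Ω.

V_th = 23.6 V, R_th = 364 Ω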